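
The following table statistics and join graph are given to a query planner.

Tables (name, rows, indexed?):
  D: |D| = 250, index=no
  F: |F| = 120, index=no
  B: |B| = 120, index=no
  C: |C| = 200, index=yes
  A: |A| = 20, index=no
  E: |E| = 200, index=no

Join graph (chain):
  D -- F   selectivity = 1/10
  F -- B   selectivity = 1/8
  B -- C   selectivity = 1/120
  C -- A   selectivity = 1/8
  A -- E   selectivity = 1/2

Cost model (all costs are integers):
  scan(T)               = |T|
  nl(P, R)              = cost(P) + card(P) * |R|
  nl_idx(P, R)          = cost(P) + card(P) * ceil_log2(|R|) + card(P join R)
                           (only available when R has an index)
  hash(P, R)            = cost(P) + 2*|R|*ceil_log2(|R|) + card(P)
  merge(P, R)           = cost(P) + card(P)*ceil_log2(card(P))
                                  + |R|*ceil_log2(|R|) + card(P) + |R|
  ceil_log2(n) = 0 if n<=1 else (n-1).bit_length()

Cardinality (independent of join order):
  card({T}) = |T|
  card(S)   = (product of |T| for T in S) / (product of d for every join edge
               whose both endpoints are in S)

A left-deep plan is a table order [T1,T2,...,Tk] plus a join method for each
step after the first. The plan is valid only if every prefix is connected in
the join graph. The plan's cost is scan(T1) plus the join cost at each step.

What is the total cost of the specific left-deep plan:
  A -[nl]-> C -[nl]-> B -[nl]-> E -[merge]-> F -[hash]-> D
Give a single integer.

1768980

step 1: scan A: cost=20, card=20
step 2: join C via nl
    card(P join C) = 20*200/(8) = 500
    cost = 20 + 20*200 = 4020
step 3: join B via nl
    card(P join B) = 500*120/(120) = 500
    cost = 4020 + 500*120 = 64020
step 4: join E via nl
    card(P join E) = 500*200/(2) = 50000
    cost = 64020 + 500*200 = 164020
step 5: join F via merge
    card(P join F) = 50000*120/(8) = 750000
    cost = 164020 + 50000*16 + 120*7 + 50000 + 120 = 1014980
step 6: join D via hash
    card(P join D) = 750000*250/(10) = 18750000
    cost = 1014980 + 2*250*8 + 750000 = 1768980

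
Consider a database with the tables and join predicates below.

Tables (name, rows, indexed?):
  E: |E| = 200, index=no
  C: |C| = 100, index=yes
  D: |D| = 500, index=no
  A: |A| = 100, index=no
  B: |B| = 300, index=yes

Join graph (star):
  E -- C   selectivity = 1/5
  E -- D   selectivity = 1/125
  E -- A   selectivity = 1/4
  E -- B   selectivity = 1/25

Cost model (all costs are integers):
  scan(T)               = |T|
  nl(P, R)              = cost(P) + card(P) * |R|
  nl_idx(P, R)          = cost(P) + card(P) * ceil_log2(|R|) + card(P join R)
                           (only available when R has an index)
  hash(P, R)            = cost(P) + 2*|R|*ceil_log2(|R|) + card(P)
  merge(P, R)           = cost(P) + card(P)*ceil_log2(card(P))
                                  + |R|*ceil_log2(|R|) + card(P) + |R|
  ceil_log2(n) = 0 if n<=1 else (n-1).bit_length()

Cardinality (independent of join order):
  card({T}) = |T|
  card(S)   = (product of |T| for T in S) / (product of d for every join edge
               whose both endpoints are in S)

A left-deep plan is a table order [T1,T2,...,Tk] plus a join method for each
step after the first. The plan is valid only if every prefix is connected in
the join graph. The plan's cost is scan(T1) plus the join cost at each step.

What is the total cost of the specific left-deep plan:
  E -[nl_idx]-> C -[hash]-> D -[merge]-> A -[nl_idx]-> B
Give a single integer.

step 1: scan E: cost=200, card=200
step 2: join C via nl_idx
    card(P join C) = 200*100/(5) = 4000
    cost = 200 + 200*7 + 4000 = 5600
step 3: join D via hash
    card(P join D) = 4000*500/(125) = 16000
    cost = 5600 + 2*500*9 + 4000 = 18600
step 4: join A via merge
    card(P join A) = 16000*100/(4) = 400000
    cost = 18600 + 16000*14 + 100*7 + 16000 + 100 = 259400
step 5: join B via nl_idx
    card(P join B) = 400000*300/(25) = 4800000
    cost = 259400 + 400000*9 + 4800000 = 8659400

8659400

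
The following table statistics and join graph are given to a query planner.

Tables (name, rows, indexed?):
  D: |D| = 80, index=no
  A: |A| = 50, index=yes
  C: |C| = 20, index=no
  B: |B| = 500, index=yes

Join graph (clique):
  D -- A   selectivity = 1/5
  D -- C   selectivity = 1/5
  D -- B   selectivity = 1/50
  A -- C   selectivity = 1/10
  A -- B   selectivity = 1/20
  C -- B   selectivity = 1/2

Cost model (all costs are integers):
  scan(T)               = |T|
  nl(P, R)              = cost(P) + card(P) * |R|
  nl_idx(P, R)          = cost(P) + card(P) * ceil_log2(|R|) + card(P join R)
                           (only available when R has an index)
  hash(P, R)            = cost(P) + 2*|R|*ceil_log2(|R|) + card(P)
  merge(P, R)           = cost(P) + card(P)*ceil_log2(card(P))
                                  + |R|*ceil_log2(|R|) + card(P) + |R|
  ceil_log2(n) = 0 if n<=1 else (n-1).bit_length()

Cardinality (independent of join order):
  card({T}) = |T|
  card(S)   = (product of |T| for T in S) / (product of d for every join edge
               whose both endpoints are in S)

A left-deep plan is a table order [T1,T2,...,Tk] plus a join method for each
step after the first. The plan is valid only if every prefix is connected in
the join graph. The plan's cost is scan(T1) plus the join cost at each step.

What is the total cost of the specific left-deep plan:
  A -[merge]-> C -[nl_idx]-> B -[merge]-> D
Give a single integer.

18310

step 1: scan A: cost=50, card=50
step 2: join C via merge
    card(P join C) = 50*20/(10) = 100
    cost = 50 + 50*6 + 20*5 + 50 + 20 = 520
step 3: join B via nl_idx
    card(P join B) = 100*500/(20*2) = 1250
    cost = 520 + 100*9 + 1250 = 2670
step 4: join D via merge
    card(P join D) = 1250*80/(5*5*50) = 80
    cost = 2670 + 1250*11 + 80*7 + 1250 + 80 = 18310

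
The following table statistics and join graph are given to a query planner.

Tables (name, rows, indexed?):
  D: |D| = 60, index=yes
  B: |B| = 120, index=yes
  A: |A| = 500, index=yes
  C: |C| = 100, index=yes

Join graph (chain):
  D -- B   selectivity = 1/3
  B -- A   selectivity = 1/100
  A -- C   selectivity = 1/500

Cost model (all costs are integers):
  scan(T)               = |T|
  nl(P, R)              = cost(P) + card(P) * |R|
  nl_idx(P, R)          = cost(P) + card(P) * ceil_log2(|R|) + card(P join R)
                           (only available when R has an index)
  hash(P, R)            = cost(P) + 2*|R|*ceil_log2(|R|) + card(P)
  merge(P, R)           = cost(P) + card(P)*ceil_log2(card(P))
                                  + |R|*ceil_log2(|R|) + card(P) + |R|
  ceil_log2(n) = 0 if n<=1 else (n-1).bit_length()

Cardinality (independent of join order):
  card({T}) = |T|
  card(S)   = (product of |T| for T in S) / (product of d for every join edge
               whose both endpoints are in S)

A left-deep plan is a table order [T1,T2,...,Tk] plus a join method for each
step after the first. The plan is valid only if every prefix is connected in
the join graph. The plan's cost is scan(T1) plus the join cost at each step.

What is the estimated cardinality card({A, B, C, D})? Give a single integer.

2400

Tables in S: A(500), B(120), C(100), D(60)
Edges inside S: D-B(d=3), B-A(d=100), A-C(d=500)
numerator = 500 * 120 * 100 * 60 = 360000000
denominator = 3 * 100 * 500 = 150000
card(S) = 360000000 / 150000 = 2400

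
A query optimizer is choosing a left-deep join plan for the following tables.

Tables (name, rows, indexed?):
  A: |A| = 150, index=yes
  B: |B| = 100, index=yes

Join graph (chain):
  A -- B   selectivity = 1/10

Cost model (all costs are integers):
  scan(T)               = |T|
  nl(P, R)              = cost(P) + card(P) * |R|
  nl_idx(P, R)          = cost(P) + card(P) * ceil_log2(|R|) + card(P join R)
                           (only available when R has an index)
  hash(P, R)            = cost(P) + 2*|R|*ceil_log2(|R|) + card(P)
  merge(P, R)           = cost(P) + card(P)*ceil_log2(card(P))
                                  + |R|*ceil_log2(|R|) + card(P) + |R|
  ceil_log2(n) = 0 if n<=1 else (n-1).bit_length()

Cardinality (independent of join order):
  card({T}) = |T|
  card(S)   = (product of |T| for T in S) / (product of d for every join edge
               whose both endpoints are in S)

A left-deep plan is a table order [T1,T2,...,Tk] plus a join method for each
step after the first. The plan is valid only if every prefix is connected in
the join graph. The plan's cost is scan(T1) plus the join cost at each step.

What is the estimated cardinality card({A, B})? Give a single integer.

Tables in S: A(150), B(100)
Edges inside S: A-B(d=10)
numerator = 150 * 100 = 15000
denominator = 10 = 10
card(S) = 15000 / 10 = 1500

1500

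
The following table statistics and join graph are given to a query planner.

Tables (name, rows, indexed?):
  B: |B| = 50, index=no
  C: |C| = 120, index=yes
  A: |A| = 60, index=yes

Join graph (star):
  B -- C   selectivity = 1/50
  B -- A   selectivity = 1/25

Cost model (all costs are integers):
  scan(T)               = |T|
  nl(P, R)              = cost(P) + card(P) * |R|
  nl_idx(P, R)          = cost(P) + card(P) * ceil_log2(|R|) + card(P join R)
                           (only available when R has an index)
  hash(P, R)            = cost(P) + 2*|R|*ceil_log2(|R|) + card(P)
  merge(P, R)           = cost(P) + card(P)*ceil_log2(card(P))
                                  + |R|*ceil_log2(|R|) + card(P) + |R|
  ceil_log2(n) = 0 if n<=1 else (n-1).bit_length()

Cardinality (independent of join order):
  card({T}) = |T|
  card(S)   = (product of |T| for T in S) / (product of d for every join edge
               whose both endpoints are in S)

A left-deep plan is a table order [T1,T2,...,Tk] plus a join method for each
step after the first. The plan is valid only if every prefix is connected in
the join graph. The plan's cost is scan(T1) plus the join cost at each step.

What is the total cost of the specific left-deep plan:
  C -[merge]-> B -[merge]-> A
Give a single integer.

2810

step 1: scan C: cost=120, card=120
step 2: join B via merge
    card(P join B) = 120*50/(50) = 120
    cost = 120 + 120*7 + 50*6 + 120 + 50 = 1430
step 3: join A via merge
    card(P join A) = 120*60/(25) = 288
    cost = 1430 + 120*7 + 60*6 + 120 + 60 = 2810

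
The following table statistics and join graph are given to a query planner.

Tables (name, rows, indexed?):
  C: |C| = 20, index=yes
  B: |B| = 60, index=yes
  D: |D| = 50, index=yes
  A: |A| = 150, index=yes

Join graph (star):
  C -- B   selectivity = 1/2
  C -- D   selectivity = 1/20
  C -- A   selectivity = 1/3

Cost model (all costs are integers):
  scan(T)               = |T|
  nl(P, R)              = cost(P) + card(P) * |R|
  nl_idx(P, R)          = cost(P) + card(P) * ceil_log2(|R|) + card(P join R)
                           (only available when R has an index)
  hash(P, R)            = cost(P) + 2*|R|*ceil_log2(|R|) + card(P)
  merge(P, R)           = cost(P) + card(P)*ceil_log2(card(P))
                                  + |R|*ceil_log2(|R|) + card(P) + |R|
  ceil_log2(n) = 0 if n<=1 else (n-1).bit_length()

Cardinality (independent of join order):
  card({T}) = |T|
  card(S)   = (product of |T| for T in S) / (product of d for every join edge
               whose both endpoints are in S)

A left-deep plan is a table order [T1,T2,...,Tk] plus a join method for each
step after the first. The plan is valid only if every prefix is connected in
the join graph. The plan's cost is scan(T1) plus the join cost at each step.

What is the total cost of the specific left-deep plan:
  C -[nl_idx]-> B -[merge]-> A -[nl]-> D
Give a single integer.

1508690

step 1: scan C: cost=20, card=20
step 2: join B via nl_idx
    card(P join B) = 20*60/(2) = 600
    cost = 20 + 20*6 + 600 = 740
step 3: join A via merge
    card(P join A) = 600*150/(3) = 30000
    cost = 740 + 600*10 + 150*8 + 600 + 150 = 8690
step 4: join D via nl
    card(P join D) = 30000*50/(20) = 75000
    cost = 8690 + 30000*50 = 1508690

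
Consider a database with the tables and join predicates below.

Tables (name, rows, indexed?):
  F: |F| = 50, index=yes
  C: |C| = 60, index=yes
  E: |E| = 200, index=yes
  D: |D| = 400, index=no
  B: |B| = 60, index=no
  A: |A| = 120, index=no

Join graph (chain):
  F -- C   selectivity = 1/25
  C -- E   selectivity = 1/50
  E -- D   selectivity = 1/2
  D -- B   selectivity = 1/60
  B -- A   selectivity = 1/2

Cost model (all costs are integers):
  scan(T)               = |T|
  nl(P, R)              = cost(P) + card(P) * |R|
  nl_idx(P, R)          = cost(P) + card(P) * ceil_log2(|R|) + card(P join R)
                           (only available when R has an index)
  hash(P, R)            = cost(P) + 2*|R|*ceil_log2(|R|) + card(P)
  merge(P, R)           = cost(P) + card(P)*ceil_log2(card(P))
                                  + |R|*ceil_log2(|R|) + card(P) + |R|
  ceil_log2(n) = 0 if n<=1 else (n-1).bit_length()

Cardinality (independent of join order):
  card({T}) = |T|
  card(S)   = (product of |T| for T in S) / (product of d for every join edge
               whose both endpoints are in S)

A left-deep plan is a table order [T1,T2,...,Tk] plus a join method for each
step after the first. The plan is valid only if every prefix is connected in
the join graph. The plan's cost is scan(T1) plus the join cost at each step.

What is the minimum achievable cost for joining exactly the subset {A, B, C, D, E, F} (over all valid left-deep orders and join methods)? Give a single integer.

Selinger DP over subsets of {A,B,C,D,E,F}:
  {F}: scan cost=50, card=50
  {C}: scan cost=60, card=60
  {E}: scan cost=200, card=200
  {D}: scan cost=400, card=400
  {B}: scan cost=60, card=60
  {A}: scan cost=120, card=120
  {CF}: card=120; try (C,nl_idx)→470, (F,nl_idx)→540, (F,hash)→720, (C,hash)→820, (C,merge)→820, (F,merge)→830 …(+2); best=470 via (C,nl_idx)
  {CE}: card=240; try (E,nl_idx)→780, (C,hash)→1120, (C,nl_idx)→1640, (E,merge)→2280, (C,merge)→2420, (E,hash)→3320 …(+2); best=780 via (E,nl_idx)
  {DE}: card=40000; try (E,hash)→4000, (D,merge)→6000, (E,merge)→6200, (D,hash)→7600, (E,nl_idx)→43600, (D,nl)→80200 …(+1); best=4000 via (E,hash)
  {BD}: card=400; try (B,hash)→1520, (D,merge)→4480, (B,merge)→4820, (D,hash)→7320, (D,nl)→24060, (B,nl)→24400; best=1520 via (B,hash)
  {AB}: card=3600; try (B,hash)→960, (A,merge)→1440, (B,merge)→1500, (A,hash)→1800, (A,nl)→7260, (B,nl)→7320; best=960 via (B,hash)
  {CEF}: card=480; try (F,hash)→1620, (E,nl_idx)→1910, (F,nl_idx)→2700, (E,merge)→3230, (F,merge)→3290, (E,hash)→3790 …(+2); best=1620 via (F,hash)
  {CDE}: card=48000; try (D,merge)→6940, (D,hash)→8220, (C,hash)→44720, (D,nl)→96780, (C,nl_idx)→292000, (C,merge)→684420 …(+1); best=6940 via (D,merge)
  {BDE}: card=40000; try (E,hash)→5120, (E,merge)→7320, (E,nl_idx)→44720, (B,hash)→44720, (E,nl)→81520, (B,merge)→684420 …(+1); best=5120 via (E,hash)
  {ABD}: card=24000; try (A,hash)→3600, (A,merge)→6480, (D,hash)→11760, (A,nl)→49520, (D,merge)→51760, (D,nl)→1440960; best=3600 via (A,hash)
  {CDEF}: card=96000; try (D,hash)→9300, (D,merge)→10420, (F,hash)→55540, (D,nl)→193620, (F,nl_idx)→390940, (F,merge)→823290 …(+1); best=9300 via (D,hash)
  {BCDE}: card=48000; try (C,hash)→45840, (B,hash)→55660, (C,nl_idx)→293120, (C,merge)→685540, (B,merge)→823360, (C,nl)→2405120 …(+1); best=45840 via (C,hash)
  {ABDE}: card=2400000; try (E,hash)→30800, (A,hash)→46800, (E,merge)→389400, (A,merge)→686080, (E,nl_idx)→2595600, (E,nl)→4803600 …(+1); best=30800 via (E,hash)
  {BCDEF}: card=96000; try (F,hash)→94440, (B,hash)→106020, (F,nl_idx)→429840, (F,merge)→862190, (B,merge)→1737720, (F,nl)→2445840 …(+1); best=94440 via (F,hash)
  {ABCDE}: card=2880000; try (A,hash)→95520, (A,merge)→862800, (C,hash)→2431520, (A,nl)→5805840, (C,nl_idx)→17310800, (C,merge)→55231220 …(+1); best=95520 via (A,hash)
  {ABCDEF}: card=5760000; try (A,hash)→192120, (A,merge)→1823400, (F,hash)→2976120, (A,nl)→11614440, (F,nl_idx)→23135520, (F,merge)→66335870 …(+1); best=192120 via (A,hash)

192120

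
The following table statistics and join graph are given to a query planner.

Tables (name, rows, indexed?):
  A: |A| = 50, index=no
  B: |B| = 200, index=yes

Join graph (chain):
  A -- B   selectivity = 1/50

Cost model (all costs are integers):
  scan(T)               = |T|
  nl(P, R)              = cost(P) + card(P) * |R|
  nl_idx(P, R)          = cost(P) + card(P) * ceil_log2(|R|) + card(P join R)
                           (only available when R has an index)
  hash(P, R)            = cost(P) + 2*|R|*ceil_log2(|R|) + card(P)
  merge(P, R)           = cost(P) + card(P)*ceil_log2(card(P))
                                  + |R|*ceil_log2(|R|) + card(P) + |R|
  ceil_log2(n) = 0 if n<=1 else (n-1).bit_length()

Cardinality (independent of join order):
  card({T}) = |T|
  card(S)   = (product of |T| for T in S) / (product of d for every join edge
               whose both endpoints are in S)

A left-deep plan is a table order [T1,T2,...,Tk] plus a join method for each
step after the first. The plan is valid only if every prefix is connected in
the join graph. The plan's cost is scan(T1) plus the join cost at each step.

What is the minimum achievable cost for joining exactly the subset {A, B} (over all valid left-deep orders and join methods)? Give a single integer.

650

Selinger DP over subsets of {A,B}:
  {A}: scan cost=50, card=50
  {B}: scan cost=200, card=200
  {AB}: card=200; try (B,nl_idx)→650, (A,hash)→1000, (B,merge)→2200, (A,merge)→2350, (B,hash)→3300, (B,nl)→10050 …(+1); best=650 via (B,nl_idx)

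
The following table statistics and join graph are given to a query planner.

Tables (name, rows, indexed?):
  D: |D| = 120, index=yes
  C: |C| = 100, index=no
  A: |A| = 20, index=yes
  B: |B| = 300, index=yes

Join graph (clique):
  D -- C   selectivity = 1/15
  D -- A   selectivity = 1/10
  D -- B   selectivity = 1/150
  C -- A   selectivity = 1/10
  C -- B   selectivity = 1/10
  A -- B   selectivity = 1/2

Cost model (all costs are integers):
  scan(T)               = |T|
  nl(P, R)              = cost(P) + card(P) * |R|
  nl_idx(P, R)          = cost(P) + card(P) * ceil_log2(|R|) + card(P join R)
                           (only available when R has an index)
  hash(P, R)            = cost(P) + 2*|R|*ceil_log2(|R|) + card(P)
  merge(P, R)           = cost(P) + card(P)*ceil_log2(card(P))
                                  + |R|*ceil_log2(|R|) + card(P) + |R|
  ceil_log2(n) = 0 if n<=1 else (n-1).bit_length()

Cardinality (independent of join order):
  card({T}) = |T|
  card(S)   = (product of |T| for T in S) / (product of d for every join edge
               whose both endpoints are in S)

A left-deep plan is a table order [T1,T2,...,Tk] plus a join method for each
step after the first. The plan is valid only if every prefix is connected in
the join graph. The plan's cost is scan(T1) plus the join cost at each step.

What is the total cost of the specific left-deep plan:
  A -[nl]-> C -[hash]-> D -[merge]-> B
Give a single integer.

8340

step 1: scan A: cost=20, card=20
step 2: join C via nl
    card(P join C) = 20*100/(10) = 200
    cost = 20 + 20*100 = 2020
step 3: join D via hash
    card(P join D) = 200*120/(15*10) = 160
    cost = 2020 + 2*120*7 + 200 = 3900
step 4: join B via merge
    card(P join B) = 160*300/(150*10*2) = 16
    cost = 3900 + 160*8 + 300*9 + 160 + 300 = 8340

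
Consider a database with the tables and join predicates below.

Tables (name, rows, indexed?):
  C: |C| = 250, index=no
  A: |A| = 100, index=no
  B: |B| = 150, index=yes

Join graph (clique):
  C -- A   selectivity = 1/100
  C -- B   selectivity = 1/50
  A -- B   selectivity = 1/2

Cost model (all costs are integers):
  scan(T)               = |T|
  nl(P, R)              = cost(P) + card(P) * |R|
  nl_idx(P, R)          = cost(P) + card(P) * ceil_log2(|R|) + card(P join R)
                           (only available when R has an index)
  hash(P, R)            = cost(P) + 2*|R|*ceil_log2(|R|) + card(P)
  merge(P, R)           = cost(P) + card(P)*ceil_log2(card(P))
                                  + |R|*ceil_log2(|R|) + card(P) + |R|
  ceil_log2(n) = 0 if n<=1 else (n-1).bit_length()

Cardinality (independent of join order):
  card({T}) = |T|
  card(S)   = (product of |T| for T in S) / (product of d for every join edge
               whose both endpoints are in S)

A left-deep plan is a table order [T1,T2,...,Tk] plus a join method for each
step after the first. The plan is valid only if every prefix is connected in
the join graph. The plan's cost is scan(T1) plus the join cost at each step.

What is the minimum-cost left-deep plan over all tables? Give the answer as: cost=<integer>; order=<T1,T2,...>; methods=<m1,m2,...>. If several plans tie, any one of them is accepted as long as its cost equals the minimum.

cost=4275; order=C,A,B; methods=hash,nl_idx

Selinger DP (subsets sized 1..n):
  {C}: scan cost=250, card=250
  {A}: scan cost=100, card=100
  {B}: scan cost=150, card=150
  {AC}: card=250; try (A,hash)→1900, (C,merge)→3150, (A,merge)→3300, (C,hash)→4200, (C,nl)→25100, (A,nl)→25250; best=1900 via (A,hash)
  {BC}: card=750; try (B,hash)→2900, (B,nl_idx)→3000, (C,merge)→3750, (B,merge)→3850, (C,hash)→4300, (C,nl)→37650 …(+1); best=2900 via (B,hash)
  {AB}: card=7500; try (A,hash)→1700, (B,merge)→2250, (A,merge)→2300, (B,hash)→2600, (B,nl_idx)→8400, (B,nl)→15100 …(+1); best=1700 via (A,hash)
  {ABC}: card=375; try (B,nl_idx)→4275, (B,hash)→4550, (A,hash)→5050, (B,merge)→5500, (A,merge)→11950, (C,hash)→13200 …(+4); best=4275 via (B,nl_idx)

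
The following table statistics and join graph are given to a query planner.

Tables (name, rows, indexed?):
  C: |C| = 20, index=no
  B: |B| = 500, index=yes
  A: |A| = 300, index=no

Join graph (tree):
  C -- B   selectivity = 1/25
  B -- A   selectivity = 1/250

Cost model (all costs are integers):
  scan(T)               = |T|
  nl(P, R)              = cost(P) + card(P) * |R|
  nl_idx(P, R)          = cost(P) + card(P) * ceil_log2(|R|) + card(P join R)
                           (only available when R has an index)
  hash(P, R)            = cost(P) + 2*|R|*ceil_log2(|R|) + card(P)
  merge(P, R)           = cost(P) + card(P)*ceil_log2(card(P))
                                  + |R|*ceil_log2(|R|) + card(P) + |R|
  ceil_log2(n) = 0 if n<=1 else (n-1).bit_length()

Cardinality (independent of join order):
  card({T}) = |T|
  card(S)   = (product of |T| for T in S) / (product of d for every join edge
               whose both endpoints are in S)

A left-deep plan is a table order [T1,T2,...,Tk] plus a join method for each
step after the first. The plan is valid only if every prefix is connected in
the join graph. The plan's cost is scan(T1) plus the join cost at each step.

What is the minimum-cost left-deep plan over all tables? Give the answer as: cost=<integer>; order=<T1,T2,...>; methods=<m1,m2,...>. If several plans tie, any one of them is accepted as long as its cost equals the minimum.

Selinger DP (subsets sized 1..n):
  {C}: scan cost=20, card=20
  {B}: scan cost=500, card=500
  {A}: scan cost=300, card=300
  {BC}: card=400; try (B,nl_idx)→600, (C,hash)→1200, (B,merge)→5140, (C,merge)→5620, (B,hash)→9040, (B,nl)→10020 …(+1); best=600 via (B,nl_idx)
  {AB}: card=600; try (B,nl_idx)→3600, (A,hash)→6400, (B,merge)→8300, (A,merge)→8500, (B,hash)→9600, (B,nl)→150300 …(+1); best=3600 via (B,nl_idx)
  {ABC}: card=480; try (C,hash)→4400, (A,hash)→6400, (A,merge)→7600, (C,merge)→10320, (C,nl)→15600, (A,nl)→120600; best=4400 via (C,hash)

cost=4400; order=A,B,C; methods=nl_idx,hash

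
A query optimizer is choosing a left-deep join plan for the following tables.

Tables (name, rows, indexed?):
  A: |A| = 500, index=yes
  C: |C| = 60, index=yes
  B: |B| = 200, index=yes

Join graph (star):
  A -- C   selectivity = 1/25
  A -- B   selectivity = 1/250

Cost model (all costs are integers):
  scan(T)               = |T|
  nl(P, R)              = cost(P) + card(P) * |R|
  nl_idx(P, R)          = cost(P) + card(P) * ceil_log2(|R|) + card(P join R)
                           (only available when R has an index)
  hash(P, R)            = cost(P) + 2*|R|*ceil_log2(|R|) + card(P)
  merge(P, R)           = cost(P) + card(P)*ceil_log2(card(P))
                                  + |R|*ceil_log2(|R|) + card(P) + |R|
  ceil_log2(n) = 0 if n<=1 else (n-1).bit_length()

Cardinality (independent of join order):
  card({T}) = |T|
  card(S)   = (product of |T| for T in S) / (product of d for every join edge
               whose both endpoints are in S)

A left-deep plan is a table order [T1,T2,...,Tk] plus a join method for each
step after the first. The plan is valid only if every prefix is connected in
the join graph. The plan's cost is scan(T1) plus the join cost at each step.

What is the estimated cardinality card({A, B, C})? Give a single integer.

Tables in S: A(500), B(200), C(60)
Edges inside S: A-C(d=25), A-B(d=250)
numerator = 500 * 200 * 60 = 6000000
denominator = 25 * 250 = 6250
card(S) = 6000000 / 6250 = 960

960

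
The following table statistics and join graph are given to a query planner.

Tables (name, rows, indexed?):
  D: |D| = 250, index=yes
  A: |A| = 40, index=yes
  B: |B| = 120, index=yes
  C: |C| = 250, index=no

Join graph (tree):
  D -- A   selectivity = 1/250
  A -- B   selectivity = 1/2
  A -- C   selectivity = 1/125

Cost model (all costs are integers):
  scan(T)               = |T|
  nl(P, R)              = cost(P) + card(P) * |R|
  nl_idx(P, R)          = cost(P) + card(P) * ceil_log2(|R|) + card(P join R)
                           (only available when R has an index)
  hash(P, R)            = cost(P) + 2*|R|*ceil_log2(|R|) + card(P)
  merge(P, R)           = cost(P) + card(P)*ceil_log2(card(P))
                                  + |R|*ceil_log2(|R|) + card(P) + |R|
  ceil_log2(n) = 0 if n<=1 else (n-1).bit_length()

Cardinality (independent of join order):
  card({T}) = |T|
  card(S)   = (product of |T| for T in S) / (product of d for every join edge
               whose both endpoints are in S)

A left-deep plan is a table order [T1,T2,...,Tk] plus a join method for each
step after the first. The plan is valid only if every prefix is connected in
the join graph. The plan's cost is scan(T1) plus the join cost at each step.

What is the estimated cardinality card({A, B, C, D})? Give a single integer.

Tables in S: A(40), B(120), C(250), D(250)
Edges inside S: D-A(d=250), A-B(d=2), A-C(d=125)
numerator = 40 * 120 * 250 * 250 = 300000000
denominator = 250 * 2 * 125 = 62500
card(S) = 300000000 / 62500 = 4800

4800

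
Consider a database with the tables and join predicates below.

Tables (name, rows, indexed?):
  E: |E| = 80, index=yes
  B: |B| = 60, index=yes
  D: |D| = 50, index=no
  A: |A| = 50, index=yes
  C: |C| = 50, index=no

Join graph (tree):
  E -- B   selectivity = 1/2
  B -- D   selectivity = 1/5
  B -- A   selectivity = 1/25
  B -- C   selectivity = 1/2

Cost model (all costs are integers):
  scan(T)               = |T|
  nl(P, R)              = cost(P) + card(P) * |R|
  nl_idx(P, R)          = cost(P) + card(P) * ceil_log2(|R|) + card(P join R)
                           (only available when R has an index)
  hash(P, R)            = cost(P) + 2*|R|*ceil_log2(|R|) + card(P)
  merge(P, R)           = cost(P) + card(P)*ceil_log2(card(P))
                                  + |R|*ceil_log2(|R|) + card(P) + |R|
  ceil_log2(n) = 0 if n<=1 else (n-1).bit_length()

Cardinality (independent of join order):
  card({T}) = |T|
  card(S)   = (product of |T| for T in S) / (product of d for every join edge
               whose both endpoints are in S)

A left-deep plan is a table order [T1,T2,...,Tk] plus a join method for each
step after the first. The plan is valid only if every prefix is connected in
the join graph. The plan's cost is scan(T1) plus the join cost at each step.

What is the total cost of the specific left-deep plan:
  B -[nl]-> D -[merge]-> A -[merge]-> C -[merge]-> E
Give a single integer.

505400

step 1: scan B: cost=60, card=60
step 2: join D via nl
    card(P join D) = 60*50/(5) = 600
    cost = 60 + 60*50 = 3060
step 3: join A via merge
    card(P join A) = 600*50/(25) = 1200
    cost = 3060 + 600*10 + 50*6 + 600 + 50 = 10010
step 4: join C via merge
    card(P join C) = 1200*50/(2) = 30000
    cost = 10010 + 1200*11 + 50*6 + 1200 + 50 = 24760
step 5: join E via merge
    card(P join E) = 30000*80/(2) = 1200000
    cost = 24760 + 30000*15 + 80*7 + 30000 + 80 = 505400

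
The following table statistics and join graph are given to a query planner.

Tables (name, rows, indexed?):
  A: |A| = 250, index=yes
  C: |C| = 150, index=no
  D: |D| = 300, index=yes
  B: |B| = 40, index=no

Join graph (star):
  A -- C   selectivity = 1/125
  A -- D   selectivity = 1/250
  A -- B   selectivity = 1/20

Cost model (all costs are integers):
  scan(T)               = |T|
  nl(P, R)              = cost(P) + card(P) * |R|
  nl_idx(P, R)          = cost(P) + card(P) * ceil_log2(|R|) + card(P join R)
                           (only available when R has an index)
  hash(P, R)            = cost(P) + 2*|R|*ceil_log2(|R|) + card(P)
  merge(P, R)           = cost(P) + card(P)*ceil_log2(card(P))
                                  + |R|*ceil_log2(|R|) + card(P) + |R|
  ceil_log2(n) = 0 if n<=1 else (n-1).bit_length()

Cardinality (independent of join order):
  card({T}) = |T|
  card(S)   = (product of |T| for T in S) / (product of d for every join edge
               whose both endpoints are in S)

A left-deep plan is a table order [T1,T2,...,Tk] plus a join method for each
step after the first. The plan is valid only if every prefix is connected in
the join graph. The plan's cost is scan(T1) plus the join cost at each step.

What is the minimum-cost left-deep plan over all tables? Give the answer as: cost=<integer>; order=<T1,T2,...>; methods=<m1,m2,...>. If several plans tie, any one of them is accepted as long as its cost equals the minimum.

cost=5550; order=C,A,D,B; methods=nl_idx,nl_idx,hash

Selinger DP (subsets sized 1..n):
  {A}: scan cost=250, card=250
  {C}: scan cost=150, card=150
  {D}: scan cost=300, card=300
  {B}: scan cost=40, card=40
  {AC}: card=300; try (A,nl_idx)→1650, (C,hash)→2900, (A,merge)→3750, (C,merge)→3850, (A,hash)→4300, (A,nl)→37650 …(+1); best=1650 via (A,nl_idx)
  {AD}: card=300; try (D,nl_idx)→2800, (A,nl_idx)→3000, (A,hash)→4600, (D,merge)→5500, (A,merge)→5550, (D,hash)→5900 …(+2); best=2800 via (D,nl_idx)
  {AB}: card=500; try (A,nl_idx)→860, (B,hash)→980, (A,merge)→2570, (B,merge)→2780, (A,hash)→4080, (A,nl)→10040 …(+1); best=860 via (A,nl_idx)
  {ACD}: card=360; try (D,nl_idx)→4710, (C,hash)→5500, (C,merge)→7150, (D,hash)→7350, (D,merge)→7650, (C,nl)→47800 …(+1); best=4710 via (D,nl_idx)
  {ABC}: card=600; try (B,hash)→2430, (C,hash)→3760, (B,merge)→4930, (C,merge)→7210, (B,nl)→13650, (C,nl)→75860; best=2430 via (B,hash)
  {ABD}: card=600; try (B,hash)→3580, (D,nl_idx)→5960, (B,merge)→6080, (D,hash)→6760, (D,merge)→8860, (B,nl)→14800 …(+1); best=3580 via (B,hash)
  {ABCD}: card=720; try (B,hash)→5550, (C,hash)→6580, (D,hash)→8430, (D,nl_idx)→8550, (B,merge)→8590, (C,merge)→11530 …(+4); best=5550 via (B,hash)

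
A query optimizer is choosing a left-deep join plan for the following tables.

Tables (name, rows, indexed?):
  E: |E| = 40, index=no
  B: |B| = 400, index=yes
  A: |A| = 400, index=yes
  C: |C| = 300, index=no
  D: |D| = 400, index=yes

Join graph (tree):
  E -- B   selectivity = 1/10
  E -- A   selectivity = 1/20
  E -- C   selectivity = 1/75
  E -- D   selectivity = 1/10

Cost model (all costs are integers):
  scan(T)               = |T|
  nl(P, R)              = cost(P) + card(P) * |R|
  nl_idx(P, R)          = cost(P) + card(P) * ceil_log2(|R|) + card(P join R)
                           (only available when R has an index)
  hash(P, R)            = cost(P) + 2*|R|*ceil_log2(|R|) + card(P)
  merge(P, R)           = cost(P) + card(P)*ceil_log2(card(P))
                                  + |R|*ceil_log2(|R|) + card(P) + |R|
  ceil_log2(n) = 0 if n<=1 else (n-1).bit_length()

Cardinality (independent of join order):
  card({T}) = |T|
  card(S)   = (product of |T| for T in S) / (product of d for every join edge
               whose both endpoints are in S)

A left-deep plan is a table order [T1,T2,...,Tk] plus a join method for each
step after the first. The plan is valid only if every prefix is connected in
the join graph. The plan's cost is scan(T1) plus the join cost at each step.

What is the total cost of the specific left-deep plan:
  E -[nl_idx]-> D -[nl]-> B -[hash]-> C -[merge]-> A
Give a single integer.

5579400

step 1: scan E: cost=40, card=40
step 2: join D via nl_idx
    card(P join D) = 40*400/(10) = 1600
    cost = 40 + 40*9 + 1600 = 2000
step 3: join B via nl
    card(P join B) = 1600*400/(10) = 64000
    cost = 2000 + 1600*400 = 642000
step 4: join C via hash
    card(P join C) = 64000*300/(75) = 256000
    cost = 642000 + 2*300*9 + 64000 = 711400
step 5: join A via merge
    card(P join A) = 256000*400/(20) = 5120000
    cost = 711400 + 256000*18 + 400*9 + 256000 + 400 = 5579400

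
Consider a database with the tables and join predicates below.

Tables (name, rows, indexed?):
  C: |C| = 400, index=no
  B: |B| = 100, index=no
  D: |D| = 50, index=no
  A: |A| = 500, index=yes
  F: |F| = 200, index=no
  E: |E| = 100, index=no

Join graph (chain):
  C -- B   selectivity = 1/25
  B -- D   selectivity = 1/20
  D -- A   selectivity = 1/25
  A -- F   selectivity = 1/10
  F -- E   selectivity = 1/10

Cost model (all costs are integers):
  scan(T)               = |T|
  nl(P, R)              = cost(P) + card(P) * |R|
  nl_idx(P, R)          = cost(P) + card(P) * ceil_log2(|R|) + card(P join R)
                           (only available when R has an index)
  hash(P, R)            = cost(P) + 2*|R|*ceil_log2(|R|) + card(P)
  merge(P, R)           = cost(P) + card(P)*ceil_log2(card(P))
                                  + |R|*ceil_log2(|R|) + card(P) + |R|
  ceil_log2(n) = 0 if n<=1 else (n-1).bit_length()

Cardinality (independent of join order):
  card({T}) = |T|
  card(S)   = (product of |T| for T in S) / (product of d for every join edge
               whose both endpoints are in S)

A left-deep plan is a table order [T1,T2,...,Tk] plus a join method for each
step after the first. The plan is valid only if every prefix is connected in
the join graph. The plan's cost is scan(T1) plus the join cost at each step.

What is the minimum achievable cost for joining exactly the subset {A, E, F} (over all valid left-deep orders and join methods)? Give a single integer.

12800

Selinger DP over subsets of {A,E,F}:
  {A}: scan cost=500, card=500
  {F}: scan cost=200, card=200
  {E}: scan cost=100, card=100
  {AF}: card=10000; try (F,hash)→4200, (A,merge)→7000, (F,merge)→7300, (A,hash)→9400, (A,nl_idx)→12000, (A,nl)→100200 …(+1); best=4200 via (F,hash)
  {EF}: card=2000; try (E,hash)→1800, (F,merge)→2700, (E,merge)→2800, (F,hash)→3400, (F,nl)→20100, (E,nl)→20200; best=1800 via (E,hash)
  {AEF}: card=100000; try (A,hash)→12800, (E,hash)→15600, (A,merge)→30800, (A,nl_idx)→119800, (E,merge)→155000, (A,nl)→1001800 …(+1); best=12800 via (A,hash)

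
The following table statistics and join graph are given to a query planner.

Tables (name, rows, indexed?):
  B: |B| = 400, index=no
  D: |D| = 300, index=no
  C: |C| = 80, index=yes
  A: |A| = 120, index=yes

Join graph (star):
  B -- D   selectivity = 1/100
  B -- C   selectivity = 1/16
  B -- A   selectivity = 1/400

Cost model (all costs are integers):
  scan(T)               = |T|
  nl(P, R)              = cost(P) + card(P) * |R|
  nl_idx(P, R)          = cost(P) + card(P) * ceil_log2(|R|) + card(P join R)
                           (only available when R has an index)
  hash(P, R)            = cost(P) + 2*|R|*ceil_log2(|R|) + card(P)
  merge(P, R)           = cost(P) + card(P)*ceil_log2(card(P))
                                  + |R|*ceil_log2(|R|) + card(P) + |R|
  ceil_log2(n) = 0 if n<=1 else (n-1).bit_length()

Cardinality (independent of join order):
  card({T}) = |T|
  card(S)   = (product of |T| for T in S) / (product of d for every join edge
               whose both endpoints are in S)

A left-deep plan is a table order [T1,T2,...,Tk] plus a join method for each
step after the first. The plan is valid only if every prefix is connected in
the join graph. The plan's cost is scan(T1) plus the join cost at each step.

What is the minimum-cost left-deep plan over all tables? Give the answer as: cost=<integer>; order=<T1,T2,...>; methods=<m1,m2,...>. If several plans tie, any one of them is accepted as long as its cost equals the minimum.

cost=7920; order=B,A,D,C; methods=hash,merge,hash

Selinger DP (subsets sized 1..n):
  {B}: scan cost=400, card=400
  {D}: scan cost=300, card=300
  {C}: scan cost=80, card=80
  {A}: scan cost=120, card=120
  {BD}: card=1200; try (D,hash)→6200, (B,merge)→7300, (D,merge)→7400, (B,hash)→7800, (B,nl)→120300, (D,nl)→120400; best=6200 via (D,hash)
  {BC}: card=2000; try (C,hash)→1920, (B,merge)→4720, (C,merge)→5040, (C,nl_idx)→5200, (B,hash)→7360, (B,nl)→32080 …(+1); best=1920 via (C,hash)
  {AB}: card=120; try (A,hash)→2480, (A,nl_idx)→3320, (B,merge)→5080, (A,merge)→5360, (B,hash)→7440, (B,nl)→48120 …(+1); best=2480 via (A,hash)
  {BCD}: card=6000; try (C,hash)→8520, (D,hash)→9320, (C,nl_idx)→20600, (C,merge)→21240, (D,merge)→28920, (C,nl)→102200 …(+1); best=8520 via (C,hash)
  {ABD}: card=360; try (D,merge)→6440, (D,hash)→8000, (A,hash)→9080, (A,nl_idx)→14960, (A,merge)→21560, (D,nl)→38480 …(+1); best=6440 via (D,merge)
  {ABC}: card=600; try (C,hash)→3720, (C,nl_idx)→3920, (C,merge)→4080, (A,hash)→5600, (C,nl)→12080, (A,nl_idx)→16520 …(+2); best=3720 via (C,hash)
  {ABCD}: card=1800; try (C,hash)→7920, (D,hash)→9720, (C,merge)→10680, (C,nl_idx)→10760, (D,merge)→13320, (A,hash)→16200 …(+5); best=7920 via (C,hash)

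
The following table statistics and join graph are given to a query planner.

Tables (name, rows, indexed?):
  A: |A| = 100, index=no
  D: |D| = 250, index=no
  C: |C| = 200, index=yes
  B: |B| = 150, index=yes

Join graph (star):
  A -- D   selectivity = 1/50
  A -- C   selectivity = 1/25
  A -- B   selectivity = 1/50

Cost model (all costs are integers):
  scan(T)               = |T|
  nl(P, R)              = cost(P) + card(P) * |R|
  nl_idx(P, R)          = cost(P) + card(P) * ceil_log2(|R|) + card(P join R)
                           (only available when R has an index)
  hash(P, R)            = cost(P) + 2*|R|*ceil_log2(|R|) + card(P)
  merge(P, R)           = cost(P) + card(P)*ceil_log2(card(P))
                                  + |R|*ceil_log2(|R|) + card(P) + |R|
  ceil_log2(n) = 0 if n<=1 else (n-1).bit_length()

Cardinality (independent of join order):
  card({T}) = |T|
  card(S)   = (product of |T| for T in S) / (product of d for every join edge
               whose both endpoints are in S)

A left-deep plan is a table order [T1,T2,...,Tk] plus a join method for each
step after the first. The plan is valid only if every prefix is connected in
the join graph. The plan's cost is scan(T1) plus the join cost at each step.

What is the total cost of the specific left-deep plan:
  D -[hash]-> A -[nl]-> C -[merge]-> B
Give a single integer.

step 1: scan D: cost=250, card=250
step 2: join A via hash
    card(P join A) = 250*100/(50) = 500
    cost = 250 + 2*100*7 + 250 = 1900
step 3: join C via nl
    card(P join C) = 500*200/(25) = 4000
    cost = 1900 + 500*200 = 101900
step 4: join B via merge
    card(P join B) = 4000*150/(50) = 12000
    cost = 101900 + 4000*12 + 150*8 + 4000 + 150 = 155250

155250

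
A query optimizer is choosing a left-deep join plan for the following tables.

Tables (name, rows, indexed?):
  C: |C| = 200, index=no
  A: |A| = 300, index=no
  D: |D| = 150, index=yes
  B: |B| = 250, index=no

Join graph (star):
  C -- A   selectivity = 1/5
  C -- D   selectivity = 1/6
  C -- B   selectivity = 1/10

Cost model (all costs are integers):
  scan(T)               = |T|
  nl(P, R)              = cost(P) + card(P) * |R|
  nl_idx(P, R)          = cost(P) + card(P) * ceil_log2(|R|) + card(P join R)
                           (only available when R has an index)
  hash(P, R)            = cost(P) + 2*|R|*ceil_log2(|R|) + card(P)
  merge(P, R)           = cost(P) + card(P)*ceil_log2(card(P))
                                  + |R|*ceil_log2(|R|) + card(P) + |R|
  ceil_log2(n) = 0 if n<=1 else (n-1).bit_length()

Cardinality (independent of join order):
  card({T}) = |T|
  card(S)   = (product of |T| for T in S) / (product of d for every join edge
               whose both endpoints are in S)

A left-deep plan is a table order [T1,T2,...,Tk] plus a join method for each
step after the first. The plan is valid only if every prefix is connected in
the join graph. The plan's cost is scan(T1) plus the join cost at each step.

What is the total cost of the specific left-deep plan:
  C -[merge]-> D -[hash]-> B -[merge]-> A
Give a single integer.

step 1: scan C: cost=200, card=200
step 2: join D via merge
    card(P join D) = 200*150/(6) = 5000
    cost = 200 + 200*8 + 150*8 + 200 + 150 = 3350
step 3: join B via hash
    card(P join B) = 5000*250/(10) = 125000
    cost = 3350 + 2*250*8 + 5000 = 12350
step 4: join A via merge
    card(P join A) = 125000*300/(5) = 7500000
    cost = 12350 + 125000*17 + 300*9 + 125000 + 300 = 2265350

2265350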